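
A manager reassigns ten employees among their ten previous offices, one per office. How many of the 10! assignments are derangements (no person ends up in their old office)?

Recurrence: !10 = 10·!9 + (-1)^10.
!10 = 10·133496 + 1 = 1334961

1334961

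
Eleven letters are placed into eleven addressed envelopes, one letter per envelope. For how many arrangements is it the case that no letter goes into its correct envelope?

14684570

The subfactorial !11 = [11!/e] (nearest integer).
11! = 39916800, and 39916800/e ≈ 14684570.08, so !11 = 14684570.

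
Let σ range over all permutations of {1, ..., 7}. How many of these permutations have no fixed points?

1854

!7 = 7! · Σ_{k=0}^{7} (-1)^k/k!
= 7! - 7!/1! + 7!/2! - 7!/3! + 7!/4! - 7!/5! + 7!/6! - 7!/7!
= 5040 - 5040 + 2520 - 840 + 210 - 42 + 7 - 1
= 1854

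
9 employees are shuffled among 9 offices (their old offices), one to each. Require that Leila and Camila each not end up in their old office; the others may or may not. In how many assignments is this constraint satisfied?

287280

Inclusion-exclusion on the 2 forbidden self-matches:
Σ_{j=0}^{2} (-1)^j C(2,j)(9-j)!
= C(2,0)·9! - C(2,1)·8! + C(2,2)·7!
= 362880 - 80640 + 5040
= 287280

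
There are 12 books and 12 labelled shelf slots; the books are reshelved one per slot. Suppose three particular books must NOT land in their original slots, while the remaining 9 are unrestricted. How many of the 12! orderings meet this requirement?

369774720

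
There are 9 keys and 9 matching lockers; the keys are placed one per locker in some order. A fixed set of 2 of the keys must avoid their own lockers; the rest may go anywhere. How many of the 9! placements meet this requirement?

Inclusion-exclusion on the 2 forbidden self-matches:
Σ_{j=0}^{2} (-1)^j C(2,j)(9-j)!
= C(2,0)·9! - C(2,1)·8! + C(2,2)·7!
= 362880 - 80640 + 5040
= 287280

287280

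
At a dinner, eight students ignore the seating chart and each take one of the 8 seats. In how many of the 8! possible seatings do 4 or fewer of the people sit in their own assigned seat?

40179

# with exactly i fixed is C(8,i)·!(8-i); sum over i=0..4:
  i=0: C(8,0)·!8 = 1·14833 = 14833
  i=1: C(8,1)·!7 = 8·1854 = 14832
  i=2: C(8,2)·!6 = 28·265 = 7420
  i=3: C(8,3)·!5 = 56·44 = 2464
  i=4: C(8,4)·!4 = 70·9 = 630
Total = 40179.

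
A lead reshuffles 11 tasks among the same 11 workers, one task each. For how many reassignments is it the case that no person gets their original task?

14684570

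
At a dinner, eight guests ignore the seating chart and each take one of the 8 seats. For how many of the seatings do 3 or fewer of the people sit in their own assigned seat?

39549

# with exactly i fixed is C(8,i)·!(8-i); sum over i=0..3:
  i=0: C(8,0)·!8 = 1·14833 = 14833
  i=1: C(8,1)·!7 = 8·1854 = 14832
  i=2: C(8,2)·!6 = 28·265 = 7420
  i=3: C(8,3)·!5 = 56·44 = 2464
Total = 39549.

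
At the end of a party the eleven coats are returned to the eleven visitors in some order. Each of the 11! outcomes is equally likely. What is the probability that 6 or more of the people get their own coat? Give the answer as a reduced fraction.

5921/9979200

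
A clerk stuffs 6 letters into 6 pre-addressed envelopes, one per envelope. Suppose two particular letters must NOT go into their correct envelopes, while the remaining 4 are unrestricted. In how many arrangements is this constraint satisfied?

504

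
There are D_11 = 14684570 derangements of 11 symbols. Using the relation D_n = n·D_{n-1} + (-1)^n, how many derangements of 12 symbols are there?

176214841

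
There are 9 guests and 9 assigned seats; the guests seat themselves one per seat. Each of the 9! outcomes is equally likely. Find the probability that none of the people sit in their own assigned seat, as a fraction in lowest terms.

16687/45360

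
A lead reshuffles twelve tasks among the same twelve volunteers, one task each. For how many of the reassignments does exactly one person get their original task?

176214840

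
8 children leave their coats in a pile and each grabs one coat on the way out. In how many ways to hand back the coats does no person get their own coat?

14833

!8 is the nearest integer to 8!/e.
8! = 40320, and 40320/e ≈ 14832.90, so !8 = 14833.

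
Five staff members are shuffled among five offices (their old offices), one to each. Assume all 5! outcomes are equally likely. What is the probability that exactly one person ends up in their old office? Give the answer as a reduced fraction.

Favorable outcomes: C(5,1)·!4 = 5·9 = 45.
Total outcomes: 5! = 120.
Probability = 45/120 = 3/8.

3/8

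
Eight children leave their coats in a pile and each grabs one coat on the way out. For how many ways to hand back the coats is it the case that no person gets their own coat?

14833

The subfactorial !8 = [8!/e] (nearest integer).
8! = 40320, and 40320/e ≈ 14832.90, so !8 = 14833.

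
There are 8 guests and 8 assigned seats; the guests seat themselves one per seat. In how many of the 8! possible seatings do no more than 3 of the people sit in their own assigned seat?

39549

# with exactly i fixed is C(8,i)·!(8-i); sum over i=0..3:
  i=0: C(8,0)·!8 = 1·14833 = 14833
  i=1: C(8,1)·!7 = 8·1854 = 14832
  i=2: C(8,2)·!6 = 28·265 = 7420
  i=3: C(8,3)·!5 = 56·44 = 2464
Total = 39549.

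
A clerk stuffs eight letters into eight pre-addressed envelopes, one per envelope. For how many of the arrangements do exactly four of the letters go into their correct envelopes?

630

Pick the 4 fixed positions: C(8,4) = 70 ways.
The remaining 4 must be deranged: !4 = 9.
Total: 70 × 9 = 630.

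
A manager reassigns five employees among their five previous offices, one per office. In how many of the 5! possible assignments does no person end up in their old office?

!5 = 5! · Σ_{k=0}^{5} (-1)^k/k!
= 5! - 5!/1! + 5!/2! - 5!/3! + 5!/4! - 5!/5!
= 120 - 120 + 60 - 20 + 5 - 1
= 44

44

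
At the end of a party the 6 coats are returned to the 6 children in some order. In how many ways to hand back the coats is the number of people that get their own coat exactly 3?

Pick the 3 fixed positions: C(6,3) = 20 ways.
The remaining 3 must be deranged: !3 = 2.
Total: 20 × 2 = 40.

40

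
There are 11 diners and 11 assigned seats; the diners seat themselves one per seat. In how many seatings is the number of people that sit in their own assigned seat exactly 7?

Pick the 7 fixed positions: C(11,7) = 330 ways.
The remaining 4 must be deranged: !4 = 9.
Total: 330 × 9 = 2970.

2970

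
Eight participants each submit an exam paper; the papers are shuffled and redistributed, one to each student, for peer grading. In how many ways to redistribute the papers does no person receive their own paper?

14833

The subfactorial !8 = [8!/e] (nearest integer).
8! = 40320, and 40320/e ≈ 14832.90, so !8 = 14833.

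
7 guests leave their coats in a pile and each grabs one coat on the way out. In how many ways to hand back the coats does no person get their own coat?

1854

Use !n = (n-1)(!(n-1) + !(n-2)).
!7 = 6·(265 + 44) = 6·309 = 1854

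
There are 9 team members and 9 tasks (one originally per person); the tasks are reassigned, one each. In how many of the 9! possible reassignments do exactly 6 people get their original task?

168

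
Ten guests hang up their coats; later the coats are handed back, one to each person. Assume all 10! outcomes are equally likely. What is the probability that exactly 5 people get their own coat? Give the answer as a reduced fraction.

Favorable outcomes: C(10,5)·!5 = 252·44 = 11088.
Total outcomes: 10! = 3628800.
Probability = 11088/3628800 = 11/3600.

11/3600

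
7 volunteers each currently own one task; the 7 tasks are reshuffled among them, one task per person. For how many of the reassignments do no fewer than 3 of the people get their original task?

Sum C(7,i)·!(7-i) for i = 3..7:
  i=3: C(7,3)·!4 = 35·9 = 315
  i=4: C(7,4)·!3 = 35·2 = 70
  i=5: C(7,5)·!2 = 21·1 = 21
  i=6: C(7,6)·!1 = 7·0 = 0
  i=7: C(7,7)·!0 = 1·1 = 1
Total = 407.

407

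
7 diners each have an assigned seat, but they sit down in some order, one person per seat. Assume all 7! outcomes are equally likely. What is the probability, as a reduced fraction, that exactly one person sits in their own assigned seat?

53/144

Favorable outcomes: C(7,1)·!6 = 7·265 = 1855.
Total outcomes: 7! = 5040.
Probability = 1855/5040 = 53/144.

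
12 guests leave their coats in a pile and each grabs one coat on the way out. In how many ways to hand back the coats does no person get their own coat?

176214841

The subfactorial !12 = [12!/e] (nearest integer).
12! = 479001600, and 479001600/e ≈ 176214840.93, so !12 = 176214841.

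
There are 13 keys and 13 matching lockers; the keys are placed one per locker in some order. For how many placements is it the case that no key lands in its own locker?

2290792932

The number of derangements of 13 is !13 = Σ_{k=0}^{13} (-1)^k·13!/k!
= 13! - 13!/1! + 13!/2! - 13!/3! + 13!/4! - 13!/5! + 13!/6! - 13!/7! + 13!/8! - 13!/9! + 13!/10! - 13!/11! + 13!/12! - 13!/13!
= 6227020800 - 6227020800 + 3113510400 - 1037836800 + 259459200 - 51891840 + 8648640 - 1235520 + 154440 - 17160 + 1716 - 156 + 13 - 1
= 2290792932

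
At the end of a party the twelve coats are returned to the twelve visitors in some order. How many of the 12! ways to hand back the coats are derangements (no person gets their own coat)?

176214841

!12 = 12! · Σ_{k=0}^{12} (-1)^k/k!
= 12! - 12!/1! + 12!/2! - 12!/3! + 12!/4! - 12!/5! + 12!/6! - 12!/7! + 12!/8! - 12!/9! + 12!/10! - 12!/11! + 12!/12!
= 479001600 - 479001600 + 239500800 - 79833600 + 19958400 - 3991680 + 665280 - 95040 + 11880 - 1320 + 132 - 12 + 1
= 176214841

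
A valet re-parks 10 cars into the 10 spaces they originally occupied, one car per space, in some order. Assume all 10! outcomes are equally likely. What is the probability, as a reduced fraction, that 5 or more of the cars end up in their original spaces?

829/226800

Favorable outcomes: Σ_{i≥5} C(10,i)·!(10-i) = 252·44 + 210·9 + 120·2 + 45·1 + 10·0 + 1·1 = 13264.
Total outcomes: 10! = 3628800.
Probability = 13264/3628800 = 829/226800.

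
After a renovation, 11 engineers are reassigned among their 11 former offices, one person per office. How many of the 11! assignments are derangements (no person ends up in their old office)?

14684570

By inclusion-exclusion, !11 = Σ (-1)^k · 11!/k! for k=0..11
= 11! - 11!/1! + 11!/2! - 11!/3! + 11!/4! - 11!/5! + 11!/6! - 11!/7! + 11!/8! - 11!/9! + 11!/10! - 11!/11!
= 39916800 - 39916800 + 19958400 - 6652800 + 1663200 - 332640 + 55440 - 7920 + 990 - 110 + 11 - 1
= 14684570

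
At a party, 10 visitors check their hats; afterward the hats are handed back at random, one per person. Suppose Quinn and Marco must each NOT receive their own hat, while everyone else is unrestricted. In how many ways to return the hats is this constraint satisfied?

2943360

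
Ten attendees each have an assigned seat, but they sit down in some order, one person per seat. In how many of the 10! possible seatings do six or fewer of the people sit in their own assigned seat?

# with exactly i fixed is C(10,i)·!(10-i); sum over i=0..6:
  i=0: C(10,0)·!10 = 1·1334961 = 1334961
  i=1: C(10,1)·!9 = 10·133496 = 1334960
  i=2: C(10,2)·!8 = 45·14833 = 667485
  i=3: C(10,3)·!7 = 120·1854 = 222480
  i=4: C(10,4)·!6 = 210·265 = 55650
  i=5: C(10,5)·!5 = 252·44 = 11088
  i=6: C(10,6)·!4 = 210·9 = 1890
Total = 3628514.

3628514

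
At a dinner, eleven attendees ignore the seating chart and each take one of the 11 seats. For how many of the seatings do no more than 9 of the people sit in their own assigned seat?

39916799

# with exactly i fixed is C(11,i)·!(11-i); sum over i=0..9:
  i=0: C(11,0)·!11 = 1·14684570 = 14684570
  i=1: C(11,1)·!10 = 11·1334961 = 14684571
  i=2: C(11,2)·!9 = 55·133496 = 7342280
  i=3: C(11,3)·!8 = 165·14833 = 2447445
  i=4: C(11,4)·!7 = 330·1854 = 611820
  i=5: C(11,5)·!6 = 462·265 = 122430
  i=6: C(11,6)·!5 = 462·44 = 20328
  i=7: C(11,7)·!4 = 330·9 = 2970
  i=8: C(11,8)·!3 = 165·2 = 330
  i=9: C(11,9)·!2 = 55·1 = 55
Total = 39916799.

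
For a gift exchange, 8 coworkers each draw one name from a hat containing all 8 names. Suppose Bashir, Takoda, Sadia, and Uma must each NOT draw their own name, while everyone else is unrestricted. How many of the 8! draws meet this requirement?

24024

Inclusion-exclusion on the 4 forbidden self-matches:
Σ_{j=0}^{4} (-1)^j C(4,j)(8-j)!
= C(4,0)·8! - C(4,1)·7! + C(4,2)·6! - C(4,3)·5! + C(4,4)·4!
= 40320 - 20160 + 4320 - 480 + 24
= 24024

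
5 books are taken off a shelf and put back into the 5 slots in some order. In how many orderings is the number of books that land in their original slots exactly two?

Choose which 2 of the 5 are fixed: C(5,2) = 10.
The other 3 form a derangement: !3 = 2.
Total: 10 × 2 = 20.

20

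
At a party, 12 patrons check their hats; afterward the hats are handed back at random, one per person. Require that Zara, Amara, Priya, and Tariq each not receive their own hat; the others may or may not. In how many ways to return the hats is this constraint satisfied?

339696000

Let A_j be the event that the j-th constrained one is fixed. By inclusion-exclusion over the 4 events:
Σ_{j=0}^{4} (-1)^j C(4,j)(12-j)!
= C(4,0)·12! - C(4,1)·11! + C(4,2)·10! - C(4,3)·9! + C(4,4)·8!
= 479001600 - 159667200 + 21772800 - 1451520 + 40320
= 339696000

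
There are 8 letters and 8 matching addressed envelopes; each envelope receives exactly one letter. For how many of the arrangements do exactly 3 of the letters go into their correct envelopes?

2464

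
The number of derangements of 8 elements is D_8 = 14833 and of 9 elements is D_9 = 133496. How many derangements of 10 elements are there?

D_10 = (10-1)·(D_9 + D_8) = 9·(133496 + 14833) = 9·148329 = 1334961.

1334961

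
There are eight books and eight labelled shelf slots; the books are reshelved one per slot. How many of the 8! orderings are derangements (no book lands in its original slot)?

!8 is the nearest integer to 8!/e.
8! = 40320, and 40320/e ≈ 14832.90, so !8 = 14833.

14833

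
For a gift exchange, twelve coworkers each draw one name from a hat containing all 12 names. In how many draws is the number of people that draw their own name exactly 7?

Choose which 7 of the 12 are fixed: C(12,7) = 792.
The other 5 form a derangement: !5 = 44.
Total: 792 × 44 = 34848.

34848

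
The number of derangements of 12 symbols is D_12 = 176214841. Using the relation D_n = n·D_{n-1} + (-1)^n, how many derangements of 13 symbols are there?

2290792932

D_13 = 13·176214841 - 1 = 2290792932.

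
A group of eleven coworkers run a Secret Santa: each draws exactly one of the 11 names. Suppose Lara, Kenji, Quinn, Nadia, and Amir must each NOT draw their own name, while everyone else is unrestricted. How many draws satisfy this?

25022880

Let A_j be the event that the j-th constrained one is fixed. By inclusion-exclusion over the 5 events:
Σ_{j=0}^{5} (-1)^j C(5,j)(11-j)!
= C(5,0)·11! - C(5,1)·10! + C(5,2)·9! - C(5,3)·8! + C(5,4)·7! - C(5,5)·6!
= 39916800 - 18144000 + 3628800 - 403200 + 25200 - 720
= 25022880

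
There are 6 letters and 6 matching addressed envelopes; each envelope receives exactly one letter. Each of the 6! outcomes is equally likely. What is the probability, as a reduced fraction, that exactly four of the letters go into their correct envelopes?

Favorable outcomes: C(6,4)·!2 = 15·1 = 15.
Total outcomes: 6! = 720.
Probability = 15/720 = 1/48.

1/48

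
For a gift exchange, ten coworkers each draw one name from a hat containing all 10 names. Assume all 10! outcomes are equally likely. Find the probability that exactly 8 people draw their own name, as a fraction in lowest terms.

1/80640

Favorable outcomes: C(10,8)·!2 = 45·1 = 45.
Total outcomes: 10! = 3628800.
Probability = 45/3628800 = 1/80640.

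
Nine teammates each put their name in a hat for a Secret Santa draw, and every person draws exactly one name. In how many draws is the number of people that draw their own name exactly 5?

1134

Pick the 5 fixed positions: C(9,5) = 126 ways.
The remaining 4 must be deranged: !4 = 9.
Total: 126 × 9 = 1134.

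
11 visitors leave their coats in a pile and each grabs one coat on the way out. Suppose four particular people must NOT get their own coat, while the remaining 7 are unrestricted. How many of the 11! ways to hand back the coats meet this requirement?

27422640

Inclusion-exclusion on the 4 forbidden self-matches:
Σ_{j=0}^{4} (-1)^j C(4,j)(11-j)!
= C(4,0)·11! - C(4,1)·10! + C(4,2)·9! - C(4,3)·8! + C(4,4)·7!
= 39916800 - 14515200 + 2177280 - 161280 + 5040
= 27422640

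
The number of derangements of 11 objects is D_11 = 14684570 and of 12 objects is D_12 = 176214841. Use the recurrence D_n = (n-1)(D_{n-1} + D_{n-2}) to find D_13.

2290792932

D_13 = (13-1)·(D_12 + D_11) = 12·(176214841 + 14684570) = 12·190899411 = 2290792932.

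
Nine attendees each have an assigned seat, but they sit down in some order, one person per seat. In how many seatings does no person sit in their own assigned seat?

133496

Recurrence: !9 = 8·(!8 + !7).
!9 = 8·(14833 + 1854) = 8·16687 = 133496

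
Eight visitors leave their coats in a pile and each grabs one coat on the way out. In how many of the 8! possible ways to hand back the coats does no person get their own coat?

14833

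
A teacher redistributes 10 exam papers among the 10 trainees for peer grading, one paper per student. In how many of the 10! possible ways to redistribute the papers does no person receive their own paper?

1334961

!10 is the nearest integer to 10!/e.
10! = 3628800, and 3628800/e ≈ 1334960.92, so !10 = 1334961.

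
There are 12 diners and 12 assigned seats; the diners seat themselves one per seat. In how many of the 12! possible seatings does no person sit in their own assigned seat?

176214841

The number of derangements of 12 is !12 = Σ_{k=0}^{12} (-1)^k·12!/k!
= 12! - 12!/1! + 12!/2! - 12!/3! + 12!/4! - 12!/5! + 12!/6! - 12!/7! + 12!/8! - 12!/9! + 12!/10! - 12!/11! + 12!/12!
= 479001600 - 479001600 + 239500800 - 79833600 + 19958400 - 3991680 + 665280 - 95040 + 11880 - 1320 + 132 - 12 + 1
= 176214841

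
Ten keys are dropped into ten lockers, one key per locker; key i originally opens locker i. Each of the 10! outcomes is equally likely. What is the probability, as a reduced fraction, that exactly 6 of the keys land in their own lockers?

1/1920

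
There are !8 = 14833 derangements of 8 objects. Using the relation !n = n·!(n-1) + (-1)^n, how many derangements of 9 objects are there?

133496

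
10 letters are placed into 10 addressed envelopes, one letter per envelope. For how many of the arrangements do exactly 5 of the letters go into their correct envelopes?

11088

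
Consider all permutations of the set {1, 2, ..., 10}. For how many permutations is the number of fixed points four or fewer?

3615536

Sum C(10,i)·!(10-i) for i = 0..4:
  i=0: C(10,0)·!10 = 1·1334961 = 1334961
  i=1: C(10,1)·!9 = 10·133496 = 1334960
  i=2: C(10,2)·!8 = 45·14833 = 667485
  i=3: C(10,3)·!7 = 120·1854 = 222480
  i=4: C(10,4)·!6 = 210·265 = 55650
Total = 3615536.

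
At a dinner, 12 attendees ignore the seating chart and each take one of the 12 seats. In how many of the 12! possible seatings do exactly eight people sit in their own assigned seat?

4455

Pick the 8 fixed positions: C(12,8) = 495 ways.
The other 4 form a derangement: !4 = 9.
Total: 495 × 9 = 4455.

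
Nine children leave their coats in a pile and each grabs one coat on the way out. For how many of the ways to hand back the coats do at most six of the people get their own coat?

Sum C(9,i)·!(9-i) for i = 0..6:
  i=0: C(9,0)·!9 = 1·133496 = 133496
  i=1: C(9,1)·!8 = 9·14833 = 133497
  i=2: C(9,2)·!7 = 36·1854 = 66744
  i=3: C(9,3)·!6 = 84·265 = 22260
  i=4: C(9,4)·!5 = 126·44 = 5544
  i=5: C(9,5)·!4 = 126·9 = 1134
  i=6: C(9,6)·!3 = 84·2 = 168
Total = 362843.

362843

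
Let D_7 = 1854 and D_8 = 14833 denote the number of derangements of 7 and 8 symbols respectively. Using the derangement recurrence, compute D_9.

D_9 = (9-1)·(D_8 + D_7) = 8·(14833 + 1854) = 8·16687 = 133496.

133496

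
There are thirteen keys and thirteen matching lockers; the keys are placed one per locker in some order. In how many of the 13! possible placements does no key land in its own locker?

The number of derangements of 13 is !13 = Σ_{k=0}^{13} (-1)^k·13!/k!
= 13! - 13!/1! + 13!/2! - 13!/3! + 13!/4! - 13!/5! + 13!/6! - 13!/7! + 13!/8! - 13!/9! + 13!/10! - 13!/11! + 13!/12! - 13!/13!
= 6227020800 - 6227020800 + 3113510400 - 1037836800 + 259459200 - 51891840 + 8648640 - 1235520 + 154440 - 17160 + 1716 - 156 + 13 - 1
= 2290792932

2290792932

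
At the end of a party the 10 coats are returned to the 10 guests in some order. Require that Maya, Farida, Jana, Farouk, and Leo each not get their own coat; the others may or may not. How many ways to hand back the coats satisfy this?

2170680

Inclusion-exclusion on the 5 forbidden self-matches:
Σ_{j=0}^{5} (-1)^j C(5,j)(10-j)!
= C(5,0)·10! - C(5,1)·9! + C(5,2)·8! - C(5,3)·7! + C(5,4)·6! - C(5,5)·5!
= 3628800 - 1814400 + 403200 - 50400 + 3600 - 120
= 2170680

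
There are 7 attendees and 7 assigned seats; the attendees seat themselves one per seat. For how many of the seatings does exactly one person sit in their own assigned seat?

1855

Pick the single fixed position: C(7,1) = 7 ways.
The other 6 form a derangement: !6 = 265.
Total: 7 × 265 = 1855.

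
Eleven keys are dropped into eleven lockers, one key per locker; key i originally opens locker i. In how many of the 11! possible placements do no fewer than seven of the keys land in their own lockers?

3356

Sum C(11,i)·!(11-i) for i = 7..11:
  i=7: C(11,7)·!4 = 330·9 = 2970
  i=8: C(11,8)·!3 = 165·2 = 330
  i=9: C(11,9)·!2 = 55·1 = 55
  i=10: C(11,10)·!1 = 11·0 = 0
  i=11: C(11,11)·!0 = 1·1 = 1
Total = 3356.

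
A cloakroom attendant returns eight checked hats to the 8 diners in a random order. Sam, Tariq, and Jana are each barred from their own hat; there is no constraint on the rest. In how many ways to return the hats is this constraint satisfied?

Inclusion-exclusion on the 3 forbidden self-matches:
Σ_{j=0}^{3} (-1)^j C(3,j)(8-j)!
= C(3,0)·8! - C(3,1)·7! + C(3,2)·6! - C(3,3)·5!
= 40320 - 15120 + 2160 - 120
= 27240

27240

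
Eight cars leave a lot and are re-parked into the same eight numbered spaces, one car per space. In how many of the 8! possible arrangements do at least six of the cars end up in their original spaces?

29

Sum C(8,i)·!(8-i) for i = 6..8:
  i=6: C(8,6)·!2 = 28·1 = 28
  i=7: C(8,7)·!1 = 8·0 = 0
  i=8: C(8,8)·!0 = 1·1 = 1
Total = 29.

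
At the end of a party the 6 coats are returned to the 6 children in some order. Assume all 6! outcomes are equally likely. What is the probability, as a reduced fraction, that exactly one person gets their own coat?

11/30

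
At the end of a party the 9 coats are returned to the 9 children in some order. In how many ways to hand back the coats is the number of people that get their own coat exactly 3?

Pick the 3 fixed positions: C(9,3) = 84 ways.
The other 6 form a derangement: !6 = 265.
Total: 84 × 265 = 22260.

22260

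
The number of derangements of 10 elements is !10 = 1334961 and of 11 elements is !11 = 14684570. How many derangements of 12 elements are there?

176214841

!12 = (12-1)·(!11 + !10) = 11·(14684570 + 1334961) = 11·16019531 = 176214841.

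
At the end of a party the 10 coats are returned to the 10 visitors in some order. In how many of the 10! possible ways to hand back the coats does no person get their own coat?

The number of derangements of 10 is !10 = Σ_{k=0}^{10} (-1)^k·10!/k!
= 10! - 10!/1! + 10!/2! - 10!/3! + 10!/4! - 10!/5! + 10!/6! - 10!/7! + 10!/8! - 10!/9! + 10!/10!
= 3628800 - 3628800 + 1814400 - 604800 + 151200 - 30240 + 5040 - 720 + 90 - 10 + 1
= 1334961

1334961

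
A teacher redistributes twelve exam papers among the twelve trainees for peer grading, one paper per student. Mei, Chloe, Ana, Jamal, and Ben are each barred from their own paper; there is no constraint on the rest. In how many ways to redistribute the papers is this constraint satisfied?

312273360

Let A_j be the event that the j-th constrained one is fixed. By inclusion-exclusion over the 5 events:
Σ_{j=0}^{5} (-1)^j C(5,j)(12-j)!
= C(5,0)·12! - C(5,1)·11! + C(5,2)·10! - C(5,3)·9! + C(5,4)·8! - C(5,5)·7!
= 479001600 - 199584000 + 36288000 - 3628800 + 201600 - 5040
= 312273360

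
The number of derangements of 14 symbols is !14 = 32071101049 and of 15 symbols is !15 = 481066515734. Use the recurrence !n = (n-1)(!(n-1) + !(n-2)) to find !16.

7697064251745

!16 = (16-1)·(!15 + !14) = 15·(481066515734 + 32071101049) = 15·513137616783 = 7697064251745.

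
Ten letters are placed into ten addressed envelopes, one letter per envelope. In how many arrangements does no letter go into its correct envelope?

1334961

!10 is the nearest integer to 10!/e.
10! = 3628800, and 3628800/e ≈ 1334960.92, so !10 = 1334961.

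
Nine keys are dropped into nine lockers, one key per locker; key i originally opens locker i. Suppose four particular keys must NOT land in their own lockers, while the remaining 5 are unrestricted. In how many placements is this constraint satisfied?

Let A_j be the event that the j-th constrained one is fixed. By inclusion-exclusion over the 4 events:
Σ_{j=0}^{4} (-1)^j C(4,j)(9-j)!
= C(4,0)·9! - C(4,1)·8! + C(4,2)·7! - C(4,3)·6! + C(4,4)·5!
= 362880 - 161280 + 30240 - 2880 + 120
= 229080

229080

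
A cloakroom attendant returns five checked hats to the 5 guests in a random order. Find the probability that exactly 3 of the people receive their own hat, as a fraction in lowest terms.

1/12

Favorable outcomes: C(5,3)·!2 = 10·1 = 10.
Total outcomes: 5! = 120.
Probability = 10/120 = 1/12.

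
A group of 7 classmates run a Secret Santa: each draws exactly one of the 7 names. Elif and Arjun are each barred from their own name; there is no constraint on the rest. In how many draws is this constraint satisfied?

Let A_j be the event that the j-th constrained one is fixed. By inclusion-exclusion over the 2 events:
Σ_{j=0}^{2} (-1)^j C(2,j)(7-j)!
= C(2,0)·7! - C(2,1)·6! + C(2,2)·5!
= 5040 - 1440 + 120
= 3720

3720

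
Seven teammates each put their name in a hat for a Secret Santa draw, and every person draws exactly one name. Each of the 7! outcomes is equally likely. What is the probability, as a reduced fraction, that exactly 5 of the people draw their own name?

1/240

Favorable outcomes: C(7,5)·!2 = 21·1 = 21.
Total outcomes: 7! = 5040.
Probability = 21/5040 = 1/240.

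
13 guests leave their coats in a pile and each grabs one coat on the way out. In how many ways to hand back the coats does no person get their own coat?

2290792932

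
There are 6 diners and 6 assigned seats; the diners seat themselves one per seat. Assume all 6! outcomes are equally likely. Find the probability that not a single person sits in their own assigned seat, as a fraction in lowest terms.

53/144

Favorable outcomes: !6 = 265.
Total outcomes: 6! = 720.
Probability = 265/720 = 53/144.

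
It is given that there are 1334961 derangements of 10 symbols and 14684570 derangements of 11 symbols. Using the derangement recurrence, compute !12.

176214841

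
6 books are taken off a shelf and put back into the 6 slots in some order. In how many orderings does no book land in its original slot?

265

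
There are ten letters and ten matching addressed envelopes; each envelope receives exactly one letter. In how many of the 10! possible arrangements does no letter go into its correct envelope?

1334961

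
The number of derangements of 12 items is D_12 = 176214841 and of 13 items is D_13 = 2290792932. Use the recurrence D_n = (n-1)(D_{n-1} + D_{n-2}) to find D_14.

D_14 = (14-1)·(D_13 + D_12) = 13·(2290792932 + 176214841) = 13·2467007773 = 32071101049.

32071101049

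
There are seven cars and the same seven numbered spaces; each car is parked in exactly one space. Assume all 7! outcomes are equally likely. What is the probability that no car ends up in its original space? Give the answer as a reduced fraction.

Favorable outcomes: !7 = 1854.
Total outcomes: 7! = 5040.
Probability = 1854/5040 = 103/280.

103/280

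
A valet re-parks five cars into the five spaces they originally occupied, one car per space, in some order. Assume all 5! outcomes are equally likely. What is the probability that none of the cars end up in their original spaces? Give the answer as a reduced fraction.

Favorable outcomes: !5 = 44.
Total outcomes: 5! = 120.
Probability = 44/120 = 11/30.

11/30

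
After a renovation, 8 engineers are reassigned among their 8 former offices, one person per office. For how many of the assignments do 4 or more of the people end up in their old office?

771

Sum C(8,i)·!(8-i) for i = 4..8:
  i=4: C(8,4)·!4 = 70·9 = 630
  i=5: C(8,5)·!3 = 56·2 = 112
  i=6: C(8,6)·!2 = 28·1 = 28
  i=7: C(8,7)·!1 = 8·0 = 0
  i=8: C(8,8)·!0 = 1·1 = 1
Total = 771.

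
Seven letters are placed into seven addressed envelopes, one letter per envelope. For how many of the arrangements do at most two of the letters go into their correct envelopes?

4633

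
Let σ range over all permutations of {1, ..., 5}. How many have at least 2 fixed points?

31

# with exactly i fixed is C(5,i)·!(5-i); sum over i=2..5:
  i=2: C(5,2)·!3 = 10·2 = 20
  i=3: C(5,3)·!2 = 10·1 = 10
  i=4: C(5,4)·!1 = 5·0 = 0
  i=5: C(5,5)·!0 = 1·1 = 1
Total = 31.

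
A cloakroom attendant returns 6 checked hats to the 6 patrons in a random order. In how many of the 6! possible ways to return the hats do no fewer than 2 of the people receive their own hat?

191

# with exactly i fixed is C(6,i)·!(6-i); sum over i=2..6:
  i=2: C(6,2)·!4 = 15·9 = 135
  i=3: C(6,3)·!3 = 20·2 = 40
  i=4: C(6,4)·!2 = 15·1 = 15
  i=5: C(6,5)·!1 = 6·0 = 0
  i=6: C(6,6)·!0 = 1·1 = 1
Total = 191.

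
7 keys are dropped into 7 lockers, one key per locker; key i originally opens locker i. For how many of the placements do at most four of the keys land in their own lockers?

5018

# with exactly i fixed is C(7,i)·!(7-i); sum over i=0..4:
  i=0: C(7,0)·!7 = 1·1854 = 1854
  i=1: C(7,1)·!6 = 7·265 = 1855
  i=2: C(7,2)·!5 = 21·44 = 924
  i=3: C(7,3)·!4 = 35·9 = 315
  i=4: C(7,4)·!3 = 35·2 = 70
Total = 5018.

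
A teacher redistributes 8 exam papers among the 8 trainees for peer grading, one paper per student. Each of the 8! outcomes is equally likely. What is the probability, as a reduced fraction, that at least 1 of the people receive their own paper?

3641/5760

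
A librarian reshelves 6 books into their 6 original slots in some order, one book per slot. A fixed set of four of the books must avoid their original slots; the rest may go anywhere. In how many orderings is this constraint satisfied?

362

Inclusion-exclusion on the 4 forbidden self-matches:
Σ_{j=0}^{4} (-1)^j C(4,j)(6-j)!
= C(4,0)·6! - C(4,1)·5! + C(4,2)·4! - C(4,3)·3! + C(4,4)·2!
= 720 - 480 + 144 - 24 + 2
= 362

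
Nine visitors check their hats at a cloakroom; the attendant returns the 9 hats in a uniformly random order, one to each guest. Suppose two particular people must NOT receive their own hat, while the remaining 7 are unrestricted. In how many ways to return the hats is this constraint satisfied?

287280

Let A_j be the event that the j-th constrained one is fixed. By inclusion-exclusion over the 2 events:
Σ_{j=0}^{2} (-1)^j C(2,j)(9-j)!
= C(2,0)·9! - C(2,1)·8! + C(2,2)·7!
= 362880 - 80640 + 5040
= 287280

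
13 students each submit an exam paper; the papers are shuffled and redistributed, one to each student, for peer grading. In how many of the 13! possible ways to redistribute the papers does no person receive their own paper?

2290792932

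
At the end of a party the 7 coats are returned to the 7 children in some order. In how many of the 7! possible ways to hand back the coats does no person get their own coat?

The subfactorial !7 = [7!/e] (nearest integer).
7! = 5040, and 5040/e ≈ 1854.11, so !7 = 1854.

1854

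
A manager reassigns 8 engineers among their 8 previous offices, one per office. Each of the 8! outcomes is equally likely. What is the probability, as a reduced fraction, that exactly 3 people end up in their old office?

11/180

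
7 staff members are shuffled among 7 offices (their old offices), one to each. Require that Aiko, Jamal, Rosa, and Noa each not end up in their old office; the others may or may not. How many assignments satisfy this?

2790

Let A_j be the event that the j-th constrained one is fixed. By inclusion-exclusion over the 4 events:
Σ_{j=0}^{4} (-1)^j C(4,j)(7-j)!
= C(4,0)·7! - C(4,1)·6! + C(4,2)·5! - C(4,3)·4! + C(4,4)·3!
= 5040 - 2880 + 720 - 96 + 6
= 2790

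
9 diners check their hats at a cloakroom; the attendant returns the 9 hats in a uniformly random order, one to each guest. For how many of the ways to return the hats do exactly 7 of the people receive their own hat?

36

Pick the 7 fixed positions: C(9,7) = 36 ways.
The other 2 form a derangement: !2 = 1.
Total: 36 × 1 = 36.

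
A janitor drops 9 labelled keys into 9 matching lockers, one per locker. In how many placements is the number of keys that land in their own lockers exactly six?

168

Pick the 6 fixed positions: C(9,6) = 84 ways.
The remaining 3 must be deranged: !3 = 2.
Total: 84 × 2 = 168.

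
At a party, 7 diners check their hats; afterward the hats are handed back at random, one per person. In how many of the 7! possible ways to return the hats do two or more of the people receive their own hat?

1331

# with exactly i fixed is C(7,i)·!(7-i); sum over i=2..7:
  i=2: C(7,2)·!5 = 21·44 = 924
  i=3: C(7,3)·!4 = 35·9 = 315
  i=4: C(7,4)·!3 = 35·2 = 70
  i=5: C(7,5)·!2 = 21·1 = 21
  i=6: C(7,6)·!1 = 7·0 = 0
  i=7: C(7,7)·!0 = 1·1 = 1
Total = 1331.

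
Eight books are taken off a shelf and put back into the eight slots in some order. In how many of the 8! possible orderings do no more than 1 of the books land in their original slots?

29665

# with exactly i fixed is C(8,i)·!(8-i); sum over i=0..1:
  i=0: C(8,0)·!8 = 1·14833 = 14833
  i=1: C(8,1)·!7 = 8·1854 = 14832
Total = 29665.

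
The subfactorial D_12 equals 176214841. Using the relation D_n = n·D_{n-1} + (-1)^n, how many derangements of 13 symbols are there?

D_13 = 13·176214841 - 1 = 2290792932.

2290792932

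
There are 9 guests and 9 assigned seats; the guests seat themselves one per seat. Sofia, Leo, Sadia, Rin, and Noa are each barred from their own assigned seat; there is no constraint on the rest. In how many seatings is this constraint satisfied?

205056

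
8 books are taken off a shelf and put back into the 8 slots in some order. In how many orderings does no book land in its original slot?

By inclusion-exclusion, !8 = Σ (-1)^k · 8!/k! for k=0..8
= 8! - 8!/1! + 8!/2! - 8!/3! + 8!/4! - 8!/5! + 8!/6! - 8!/7! + 8!/8!
= 40320 - 40320 + 20160 - 6720 + 1680 - 336 + 56 - 8 + 1
= 14833

14833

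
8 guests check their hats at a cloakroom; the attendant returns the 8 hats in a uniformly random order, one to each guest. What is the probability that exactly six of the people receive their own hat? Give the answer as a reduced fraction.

Favorable outcomes: C(8,6)·!2 = 28·1 = 28.
Total outcomes: 8! = 40320.
Probability = 28/40320 = 1/1440.

1/1440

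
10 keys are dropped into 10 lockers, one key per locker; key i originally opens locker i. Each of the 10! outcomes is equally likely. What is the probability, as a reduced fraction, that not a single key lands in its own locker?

Favorable outcomes: !10 = 1334961.
Total outcomes: 10! = 3628800.
Probability = 1334961/3628800 = 16481/44800.

16481/44800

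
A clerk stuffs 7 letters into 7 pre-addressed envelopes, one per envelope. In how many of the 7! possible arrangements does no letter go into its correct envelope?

1854

The subfactorial !7 = [7!/e] (nearest integer).
7! = 5040, and 5040/e ≈ 1854.11, so !7 = 1854.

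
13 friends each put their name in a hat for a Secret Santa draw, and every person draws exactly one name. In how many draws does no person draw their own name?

!13 = 13! · Σ_{k=0}^{13} (-1)^k/k!
= 13! - 13!/1! + 13!/2! - 13!/3! + 13!/4! - 13!/5! + 13!/6! - 13!/7! + 13!/8! - 13!/9! + 13!/10! - 13!/11! + 13!/12! - 13!/13!
= 6227020800 - 6227020800 + 3113510400 - 1037836800 + 259459200 - 51891840 + 8648640 - 1235520 + 154440 - 17160 + 1716 - 156 + 13 - 1
= 2290792932

2290792932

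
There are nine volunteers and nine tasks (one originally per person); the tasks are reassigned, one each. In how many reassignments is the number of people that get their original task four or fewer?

Sum C(9,i)·!(9-i) for i = 0..4:
  i=0: C(9,0)·!9 = 1·133496 = 133496
  i=1: C(9,1)·!8 = 9·14833 = 133497
  i=2: C(9,2)·!7 = 36·1854 = 66744
  i=3: C(9,3)·!6 = 84·265 = 22260
  i=4: C(9,4)·!5 = 126·44 = 5544
Total = 361541.

361541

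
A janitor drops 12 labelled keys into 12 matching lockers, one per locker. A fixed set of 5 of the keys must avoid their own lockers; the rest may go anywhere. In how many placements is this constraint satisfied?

Let A_j be the event that the j-th constrained one is fixed. By inclusion-exclusion over the 5 events:
Σ_{j=0}^{5} (-1)^j C(5,j)(12-j)!
= C(5,0)·12! - C(5,1)·11! + C(5,2)·10! - C(5,3)·9! + C(5,4)·8! - C(5,5)·7!
= 479001600 - 199584000 + 36288000 - 3628800 + 201600 - 5040
= 312273360

312273360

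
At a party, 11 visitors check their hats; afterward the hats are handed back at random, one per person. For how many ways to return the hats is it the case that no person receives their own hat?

14684570

Use !n = n·!(n-1) + (-1)^n.
!11 = 11·1334961 - 1 = 14684570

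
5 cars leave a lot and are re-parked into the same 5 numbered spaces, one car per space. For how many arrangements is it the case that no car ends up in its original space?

!5 = 5! · Σ_{k=0}^{5} (-1)^k/k!
= 5! - 5!/1! + 5!/2! - 5!/3! + 5!/4! - 5!/5!
= 120 - 120 + 60 - 20 + 5 - 1
= 44

44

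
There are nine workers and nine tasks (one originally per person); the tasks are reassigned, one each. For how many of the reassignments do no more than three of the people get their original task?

355997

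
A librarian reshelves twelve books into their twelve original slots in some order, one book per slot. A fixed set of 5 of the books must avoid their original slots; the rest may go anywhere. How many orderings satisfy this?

312273360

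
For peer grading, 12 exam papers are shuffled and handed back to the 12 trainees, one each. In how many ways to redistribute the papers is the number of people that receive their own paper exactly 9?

440

Pick the 9 fixed positions: C(12,9) = 220 ways.
The remaining 3 must be deranged: !3 = 2.
Total: 220 × 2 = 440.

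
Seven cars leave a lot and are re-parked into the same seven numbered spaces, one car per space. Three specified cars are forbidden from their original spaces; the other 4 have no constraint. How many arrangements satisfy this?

3216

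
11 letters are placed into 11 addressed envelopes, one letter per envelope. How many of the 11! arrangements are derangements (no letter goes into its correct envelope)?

The subfactorial !11 = [11!/e] (nearest integer).
11! = 39916800, and 39916800/e ≈ 14684570.08, so !11 = 14684570.

14684570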